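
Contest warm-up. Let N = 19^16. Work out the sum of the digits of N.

19^16 = 288441413567621167681
Sum of its 21 digits: 91.

91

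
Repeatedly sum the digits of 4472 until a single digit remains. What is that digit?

8

4+4+7+2 = 17
1+7 = 8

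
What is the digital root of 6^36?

9

The digital root of n equals n mod 9 (or 9 when 9 | n), so we need 6^36 mod 9.
6^36 ≡ 0 (mod 9), so the digital root is 9.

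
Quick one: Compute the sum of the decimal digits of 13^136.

13^136 = 31354213678733635911164650912479057287232380108133268143361865784085839771102774695632601950948771908816812831552943801338010611629529997455360988164641
Sum of its 152 digits: 670.

670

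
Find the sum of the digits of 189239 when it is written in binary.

189239 in base 2 is 101110001100110111.
Digit sum: 1+0+1+1+1+0+0+0+1+1+0+0+1+1+0+1+1+1 = 11.

11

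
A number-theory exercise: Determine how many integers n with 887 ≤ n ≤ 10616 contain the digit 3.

The integers in [887, 10616] that contain the digit 3: 893, 903, 913, 923, 930, 931, …, 10603, 10613.
3385 qualify.

3385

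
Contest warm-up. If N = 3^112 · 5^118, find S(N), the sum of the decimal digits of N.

3^112 · 5^118 = 8242159986514752234559926035657355983102094687864781717548320832677313653646692434636038403932868645629383763662190176546573638916015625
Sum of its 136 digits: 639.

639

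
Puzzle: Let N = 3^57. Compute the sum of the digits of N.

108

3^57 = 1570042899082081611640534563
Sum of its 28 digits: 108.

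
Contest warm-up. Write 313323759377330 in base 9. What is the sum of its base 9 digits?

66

313323759377330 in base 9 is 1462343344746285.
Digit sum: 1+4+6+2+3+4+3+3+4+4+7+4+6+2+8+5 = 66.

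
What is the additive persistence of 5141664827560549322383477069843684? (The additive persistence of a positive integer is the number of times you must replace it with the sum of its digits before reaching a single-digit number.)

2

5141664827560549322383477069843684 → 160 → 7 (2 steps)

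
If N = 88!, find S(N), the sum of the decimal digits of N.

531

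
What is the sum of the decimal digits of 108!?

108! = 1324641819451828974499891837121832599810209360673358065686551152497461815091591578895743130235002378688844343005686404521144382704205360039762937774080000000000000000000000000
Sum of its 175 digits: 666.

666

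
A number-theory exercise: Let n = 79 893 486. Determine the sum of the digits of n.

7+9+8+9+3+4+8+6 = 54

54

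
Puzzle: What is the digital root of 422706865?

4

4+2+2+7+0+6+8+6+5 = 40
4+0 = 4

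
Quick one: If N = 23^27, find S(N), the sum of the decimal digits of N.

23^27 = 5843211045545439551605946764725979847
Sum of its 37 digits: 179.

179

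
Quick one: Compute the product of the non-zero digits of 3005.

3×5 = 15

15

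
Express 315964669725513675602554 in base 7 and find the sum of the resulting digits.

70

315964669725513675602554 in base 7 is 4544150353020500202630233440.
Digit sum: 4+5+4+4+1+5+0+3+5+3+0+2+0+5+0+0+2+0+2+6+3+0+2+3+3+4+4+0 = 70.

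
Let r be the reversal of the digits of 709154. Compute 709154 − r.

Reverse of 709154 is 451907.
709154 − 451907 = 257247

257247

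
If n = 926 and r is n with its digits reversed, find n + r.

1555

Reverse of 926 is 629.
926 + 629 = 1555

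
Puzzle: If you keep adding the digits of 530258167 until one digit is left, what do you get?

5+3+0+2+5+8+1+6+7 = 37
3+7 = 10
1+0 = 1

1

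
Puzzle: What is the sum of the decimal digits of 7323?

15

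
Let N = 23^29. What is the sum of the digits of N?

173

23^29 = 3091058643093537522799545838540043339063
Sum of its 40 digits: 173.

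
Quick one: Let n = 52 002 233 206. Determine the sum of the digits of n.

25

5+2+0+0+2+2+3+3+2+0+6 = 25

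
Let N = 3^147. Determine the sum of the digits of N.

3^147 = 13703277223523221219433362313025801636536040755174924956117940937101787
Sum of its 71 digits: 270.

270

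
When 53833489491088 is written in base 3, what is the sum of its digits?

32

53833489491088 in base 3 is 21001121102122102221200211101.
Digit sum: 2+1+0+0+1+1+2+1+1+0+2+1+2+2+1+0+2+2+2+1+2+0+0+2+1+1+1+0+1 = 32.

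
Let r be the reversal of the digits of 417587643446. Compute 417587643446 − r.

-226759142268

Reverse of 417587643446 is 644346785714.
417587643446 − 644346785714 = -226759142268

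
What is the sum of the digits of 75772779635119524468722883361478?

7+5+7+7+2+7+7+9+6+3+5+1+1+9+5+2+4+4+6+8+7+2+2+8+8+3+3+6+1+4+7+8 = 164

164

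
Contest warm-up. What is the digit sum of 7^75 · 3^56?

378

7^75 · 3^56 = 1262243855813190280427121715132984375347219151286986664564488191624506216499510611319861303
Sum of its 91 digits: 378.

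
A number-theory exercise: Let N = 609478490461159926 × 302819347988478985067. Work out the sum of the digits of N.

609478490461159926 × 302819347988478985067 = 184561879094450857325102926436052825042
Sum of its 39 digits: 162.

162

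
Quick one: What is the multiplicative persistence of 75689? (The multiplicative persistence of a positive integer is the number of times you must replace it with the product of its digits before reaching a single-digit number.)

75689 → 15120 → 0 (2 steps)

2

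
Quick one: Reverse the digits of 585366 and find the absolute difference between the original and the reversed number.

Reverse of 585366 is 663585.
|585366 − 663585| = 78219

78219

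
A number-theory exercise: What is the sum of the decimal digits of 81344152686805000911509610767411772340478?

8+1+3+4+4+1+5+2+6+8+6+8+0+5+0+0+0+9+1+1+5+0+9+6+1+0+7+6+7+4+1+1+7+7+2+3+4+0+4+7+8 = 161

161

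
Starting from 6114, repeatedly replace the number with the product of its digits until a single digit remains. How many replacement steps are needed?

6114 → 24 → 8 (2 steps)

2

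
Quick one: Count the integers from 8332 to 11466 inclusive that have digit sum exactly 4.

16

The integers in [8332, 11466] that have digit sum exactly 4: 10003, 10012, 10021, 10030, 10102, 10111, …, 11110, 11200.
16 qualify.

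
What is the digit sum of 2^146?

193

2^146 = 89202980794122492566142873090593446023921664
Sum of its 44 digits: 193.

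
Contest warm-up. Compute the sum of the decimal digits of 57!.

57! = 40526919504877216755680601905432322134980384796226602145184481280000000000000
Sum of its 77 digits: 270.

270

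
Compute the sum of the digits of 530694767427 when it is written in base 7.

45

530694767427 in base 7 is 53225053044246.
Digit sum: 5+3+2+2+5+0+5+3+0+4+4+2+4+6 = 45.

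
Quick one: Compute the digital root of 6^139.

9

The digital root of n equals n mod 9 (or 9 when 9 | n), so we need 6^139 mod 9.
6^139 ≡ 0 (mod 9), so the digital root is 9.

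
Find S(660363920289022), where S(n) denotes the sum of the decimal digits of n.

6+6+0+3+6+3+9+2+0+2+8+9+0+2+2 = 58

58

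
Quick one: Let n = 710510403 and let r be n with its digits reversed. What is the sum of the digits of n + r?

24

Reversal of 710510403 is 304015017; 710510403 + 304015017 = 1014525420.
Digit sum of 1014525420: 1+0+1+4+5+2+5+4+2+0 = 24.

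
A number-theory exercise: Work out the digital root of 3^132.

The digital root of n equals n mod 9 (or 9 when 9 | n), so we need 3^132 mod 9.
3^132 ≡ 0 (mod 9), so the digital root is 9.

9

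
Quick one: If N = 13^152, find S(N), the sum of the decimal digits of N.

781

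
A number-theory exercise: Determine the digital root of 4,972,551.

6

4+9+7+2+5+5+1 = 33
3+3 = 6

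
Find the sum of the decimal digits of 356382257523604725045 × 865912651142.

356382257523604725045 × 865912651142 = 308595905432235543108193915251390
Sum of its 33 digits: 132.

132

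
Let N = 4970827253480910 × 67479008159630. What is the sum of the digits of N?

129

4970827253480910 × 67479008159630 = 335426492797749508210437663300
Sum of its 30 digits: 129.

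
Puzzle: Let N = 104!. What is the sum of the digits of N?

104! = 10299016745145627623848583864765044283053772454999072182325491776887871732475287174542709871683888003235965704141638377695179741979175588724736000000000000000000000000
Sum of its 167 digits: 702.

702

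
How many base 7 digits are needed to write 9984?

9984 in base 7 is 41052, which has 5 digits.

5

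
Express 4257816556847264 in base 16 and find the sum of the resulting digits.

4257816556847264 in base 16 is F20762B63C0A0.
Digit sum: 15+2+0+7+6+2+11+6+3+12+0+10+0 = 74.

74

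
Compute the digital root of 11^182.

4

The digital root of n equals n mod 9 (or 9 when 9 | n), so we need 11^182 mod 9.
11^182 ≡ 4 (mod 9), so the digital root is 4.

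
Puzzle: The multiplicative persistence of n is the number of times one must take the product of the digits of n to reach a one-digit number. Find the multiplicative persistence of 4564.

4564 → 480 → 0 (2 steps)

2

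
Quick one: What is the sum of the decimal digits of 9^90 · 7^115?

855

9^90 · 7^115 = 1169769924458533200788272876041849083074438789296075514410637128481170913312136793948862141608874974327606327471147308336864572679586958208582406653275021216326408449581576887058972743
Sum of its 184 digits: 855.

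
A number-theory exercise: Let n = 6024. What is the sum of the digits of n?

12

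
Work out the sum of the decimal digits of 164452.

22

1+6+4+4+5+2 = 22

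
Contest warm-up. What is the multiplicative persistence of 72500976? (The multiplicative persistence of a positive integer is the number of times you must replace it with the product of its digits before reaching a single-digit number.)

1

72500976 → 0 (1 step)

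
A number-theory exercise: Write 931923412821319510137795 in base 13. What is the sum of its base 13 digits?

111

931923412821319510137795 in base 13 is 3A06082771053B7A549472.
Digit sum: 3+10+0+6+0+8+2+7+7+1+0+5+3+11+7+10+5+4+9+4+7+2 = 111.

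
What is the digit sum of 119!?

774

119! = 55745857612076058813234317117419771556272886109483581752463927935846946310374691578057284710599874844234646982443450754604453404911734348832487342619913750049708004343808000000000000000000000000000
Sum of its 197 digits: 774.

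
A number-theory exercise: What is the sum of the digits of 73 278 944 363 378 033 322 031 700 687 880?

135

7+3+2+7+8+9+4+4+3+6+3+3+7+8+0+3+3+3+2+2+0+3+1+7+0+0+6+8+7+8+8+0 = 135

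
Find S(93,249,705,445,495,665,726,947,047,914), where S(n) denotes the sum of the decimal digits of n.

147

9+3+2+4+9+7+0+5+4+4+5+4+9+5+6+6+5+7+2+6+9+4+7+0+4+7+9+1+4 = 147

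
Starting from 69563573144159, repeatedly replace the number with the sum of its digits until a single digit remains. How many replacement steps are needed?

69563573144159 → 68 → 14 → 5 (3 steps)

3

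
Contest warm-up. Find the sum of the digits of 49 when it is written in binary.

49 in base 2 is 110001.
Digit sum: 1+1+0+0+0+1 = 3.

3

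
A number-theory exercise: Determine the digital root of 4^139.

The digital root of n equals n mod 9 (or 9 when 9 | n), so we need 4^139 mod 9.
4^139 ≡ 4 (mod 9), so the digital root is 4.

4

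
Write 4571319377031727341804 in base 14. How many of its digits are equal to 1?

2

4571319377031727341804 in base 14 is A9CC981A78124977DB6.
The digit 1 appears 2 times.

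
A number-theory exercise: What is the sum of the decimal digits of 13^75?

397

13^75 = 351359275572476457528076248233878088223680602077771392868333936199179517454013845557
Sum of its 84 digits: 397.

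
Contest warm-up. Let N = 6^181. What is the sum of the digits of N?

6^181 = 700448677171674471768320296748015289799620790294994890342678058393021141581697847509634684321770210237669320490424183000811594503668845510656
Sum of its 141 digits: 630.

630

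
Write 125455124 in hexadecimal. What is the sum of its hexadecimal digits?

44

125455124 in base 16 is 77A4B14.
Digit sum: 7+7+10+4+11+1+4 = 44.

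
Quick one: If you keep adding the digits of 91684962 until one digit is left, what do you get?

9+1+6+8+4+9+6+2 = 45
4+5 = 9

9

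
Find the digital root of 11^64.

7

The digital root of n equals n mod 9 (or 9 when 9 | n), so we need 11^64 mod 9.
11^64 ≡ 7 (mod 9), so the digital root is 7.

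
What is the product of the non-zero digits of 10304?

12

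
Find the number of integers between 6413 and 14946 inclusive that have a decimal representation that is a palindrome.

The integers in [6413, 14946] that have a decimal representation that is a palindrome: 6446, 6556, 6666, 6776, 6886, 6996, …, 14841, 14941.
86 qualify.

86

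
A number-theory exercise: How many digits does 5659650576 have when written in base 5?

5659650576 in base 5 is 43042332304301, which has 14 digits.

14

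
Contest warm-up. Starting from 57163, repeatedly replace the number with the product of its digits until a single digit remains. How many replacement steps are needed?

2

57163 → 630 → 0 (2 steps)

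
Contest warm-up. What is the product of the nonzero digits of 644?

96

6×4×4 = 96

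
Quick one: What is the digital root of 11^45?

8

The digital root of n equals n mod 9 (or 9 when 9 | n), so we need 11^45 mod 9.
11^45 ≡ 8 (mod 9), so the digital root is 8.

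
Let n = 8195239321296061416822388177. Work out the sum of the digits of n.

8+1+9+5+2+3+9+3+2+1+2+9+6+0+6+1+4+1+6+8+2+2+3+8+8+1+7+7 = 124

124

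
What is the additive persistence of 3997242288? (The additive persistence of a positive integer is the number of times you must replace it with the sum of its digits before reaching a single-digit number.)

3997242288 → 54 → 9 (2 steps)

2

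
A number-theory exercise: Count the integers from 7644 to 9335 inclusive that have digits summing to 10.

9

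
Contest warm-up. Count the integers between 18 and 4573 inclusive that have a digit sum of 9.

184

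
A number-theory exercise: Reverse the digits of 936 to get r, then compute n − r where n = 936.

297

Reverse of 936 is 639.
936 − 639 = 297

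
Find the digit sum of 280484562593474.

71

2+8+0+4+8+4+5+6+2+5+9+3+4+7+4 = 71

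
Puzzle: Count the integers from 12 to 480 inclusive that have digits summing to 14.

33

The integers in [12, 480] that have digits summing to 14: 59, 68, 77, 86, 95, 149, …, 464, 473.
33 qualify.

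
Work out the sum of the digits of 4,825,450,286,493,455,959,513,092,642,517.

142

4+8+2+5+4+5+0+2+8+6+4+9+3+4+5+5+9+5+9+5+1+3+0+9+2+6+4+2+5+1+7 = 142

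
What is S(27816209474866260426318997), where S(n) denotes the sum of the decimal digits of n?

127

2+7+8+1+6+2+0+9+4+7+4+8+6+6+2+6+0+4+2+6+3+1+8+9+9+7 = 127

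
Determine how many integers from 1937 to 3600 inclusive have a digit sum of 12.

108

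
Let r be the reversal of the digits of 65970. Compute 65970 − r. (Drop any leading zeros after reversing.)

58014

Reverse of 65970 is 7956.
65970 − 7956 = 58014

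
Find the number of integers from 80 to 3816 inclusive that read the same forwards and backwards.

120

The integers in [80, 3816] that read the same forwards and backwards: 88, 99, 101, 111, 121, 131, …, 3663, 3773.
120 qualify.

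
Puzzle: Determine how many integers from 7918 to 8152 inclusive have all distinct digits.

129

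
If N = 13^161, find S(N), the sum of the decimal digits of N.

871

13^161 = 221248187410890162249187561386945744884598172214129548355881592504443547592723474415755207776779157247995277583692299821537559846782459235302117249843386710558382148687263697795213
Sum of its 180 digits: 871.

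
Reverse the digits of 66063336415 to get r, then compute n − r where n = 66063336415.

Reverse of 66063336415 is 51463336066.
66063336415 − 51463336066 = 14600000349

14600000349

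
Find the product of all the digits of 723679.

15876

7×2×3×6×7×9 = 15876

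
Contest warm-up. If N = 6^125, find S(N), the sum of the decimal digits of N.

6^125 = 18574036641424215185486358276400202836529641146952834379424683438219702422494709483991487140069376
Sum of its 98 digits: 432.

432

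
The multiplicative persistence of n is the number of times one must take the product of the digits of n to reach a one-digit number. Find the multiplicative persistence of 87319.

3

87319 → 1512 → 10 → 0 (3 steps)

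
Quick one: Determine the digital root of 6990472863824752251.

9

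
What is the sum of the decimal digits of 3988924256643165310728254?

113

3+9+8+8+9+2+4+2+5+6+6+4+3+1+6+5+3+1+0+7+2+8+2+5+4 = 113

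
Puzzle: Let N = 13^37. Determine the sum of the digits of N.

175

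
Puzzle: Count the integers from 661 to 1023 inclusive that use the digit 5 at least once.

63

The integers in [661, 1023] that use the digit 5 at least once: 665, 675, 685, 695, 705, 715, …, 1005, 1015.
63 qualify.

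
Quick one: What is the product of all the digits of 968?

432

9×6×8 = 432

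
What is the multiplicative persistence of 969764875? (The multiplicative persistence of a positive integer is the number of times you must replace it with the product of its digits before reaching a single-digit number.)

2

969764875 → 22861440 → 0 (2 steps)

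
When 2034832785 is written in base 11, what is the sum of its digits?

65

2034832785 in base 11 is 954678A97.
Digit sum: 9+5+4+6+7+8+10+9+7 = 65.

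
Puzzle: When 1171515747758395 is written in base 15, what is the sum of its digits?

1171515747758395 in base 15 is 9068C2E2288EA.
Digit sum: 9+0+6+8+12+2+14+2+2+8+8+14+10 = 95.

95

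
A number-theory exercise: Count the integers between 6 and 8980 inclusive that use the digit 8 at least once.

3149

The integers in [6, 8980] that use the digit 8 at least once: 8, 18, 28, 38, 48, 58, …, 8979, 8980.
3149 qualify.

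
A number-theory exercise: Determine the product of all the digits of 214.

8

2×1×4 = 8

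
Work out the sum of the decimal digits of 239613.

24

2+3+9+6+1+3 = 24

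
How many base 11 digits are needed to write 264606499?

9

264606499 in base 11 is 1263AA863, which has 9 digits.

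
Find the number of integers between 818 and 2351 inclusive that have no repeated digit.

768

The integers in [818, 2351] that have no repeated digit: 819, 820, 821, 823, 824, 825, …, 2350, 2351.
768 qualify.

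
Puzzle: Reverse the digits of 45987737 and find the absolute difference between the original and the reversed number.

Reverse of 45987737 is 73778954.
|45987737 − 73778954| = 27791217

27791217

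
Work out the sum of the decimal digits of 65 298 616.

6+5+2+9+8+6+1+6 = 43

43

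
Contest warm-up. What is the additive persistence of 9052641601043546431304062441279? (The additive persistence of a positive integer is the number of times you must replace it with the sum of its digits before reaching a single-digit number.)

2

9052641601043546431304062441279 → 106 → 7 (2 steps)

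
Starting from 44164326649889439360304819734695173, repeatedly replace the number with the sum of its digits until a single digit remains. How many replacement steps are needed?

44164326649889439360304819734695173 → 169 → 16 → 7 (3 steps)

3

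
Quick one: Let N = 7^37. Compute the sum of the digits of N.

115

7^37 = 18562115921017574302453163671207
Sum of its 32 digits: 115.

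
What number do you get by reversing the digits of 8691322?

2231968

Reversing 8691322 gives 2231968.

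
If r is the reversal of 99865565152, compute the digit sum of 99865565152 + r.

23

Reversal of 99865565152 is 25156556899; 99865565152 + 25156556899 = 125022122051.
Digit sum of 125022122051: 1+2+5+0+2+2+1+2+2+0+5+1 = 23.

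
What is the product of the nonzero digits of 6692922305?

349920

6×6×9×2×9×2×2×3×5 = 349920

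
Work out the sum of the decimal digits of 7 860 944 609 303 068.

7+8+6+0+9+4+4+6+0+9+3+0+3+0+6+8 = 73

73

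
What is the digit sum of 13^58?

301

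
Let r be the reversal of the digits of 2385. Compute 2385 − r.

Reverse of 2385 is 5832.
2385 − 5832 = -3447

-3447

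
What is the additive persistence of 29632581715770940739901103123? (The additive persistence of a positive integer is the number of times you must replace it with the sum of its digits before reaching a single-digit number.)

2

29632581715770940739901103123 → 115 → 7 (2 steps)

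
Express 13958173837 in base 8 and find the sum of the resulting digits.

13958173837 in base 8 is 147776152215.
Digit sum: 1+4+7+7+7+6+1+5+2+2+1+5 = 48.

48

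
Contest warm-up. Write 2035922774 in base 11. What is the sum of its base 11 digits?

44

2035922774 in base 11 is 955252A06.
Digit sum: 9+5+5+2+5+2+10+0+6 = 44.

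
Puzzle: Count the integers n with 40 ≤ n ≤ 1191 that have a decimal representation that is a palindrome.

98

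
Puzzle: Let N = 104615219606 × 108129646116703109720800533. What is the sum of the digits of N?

168

104615219606 × 108129646116703109720800533 = 11312006674417960928144661105916849998
Sum of its 38 digits: 168.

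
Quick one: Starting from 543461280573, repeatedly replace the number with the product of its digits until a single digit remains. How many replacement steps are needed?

1

543461280573 → 0 (1 step)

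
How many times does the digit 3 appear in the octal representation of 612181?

612181 in base 8 is 2253525.
The digit 3 appears 1 time.

1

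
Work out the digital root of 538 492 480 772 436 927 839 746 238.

5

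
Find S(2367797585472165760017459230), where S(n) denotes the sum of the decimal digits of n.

128

2+3+6+7+7+9+7+5+8+5+4+7+2+1+6+5+7+6+0+0+1+7+4+5+9+2+3+0 = 128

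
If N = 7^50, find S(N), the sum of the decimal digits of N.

7^50 = 1798465042647412146620280340569649349251249
Sum of its 43 digits: 184.

184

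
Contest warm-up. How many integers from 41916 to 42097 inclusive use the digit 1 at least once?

The integers in [41916, 42097] that use the digit 1 at least once: 41916, 41917, 41918, 41919, 41920, 41921, …, 42081, 42091.
103 qualify.

103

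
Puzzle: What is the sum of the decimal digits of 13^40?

13^40 = 361188648084531445929920877641340156544317601
Sum of its 45 digits: 193.

193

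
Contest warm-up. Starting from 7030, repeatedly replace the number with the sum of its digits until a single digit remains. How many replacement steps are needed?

7030 → 10 → 1 (2 steps)

2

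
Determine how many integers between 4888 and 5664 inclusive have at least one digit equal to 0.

The integers in [4888, 5664] that have at least one digit equal to 0: 4890, 4900, 4901, 4902, 4903, 4904, …, 5650, 5660.
231 qualify.

231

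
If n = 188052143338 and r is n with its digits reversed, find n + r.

1021393394219

Reverse of 188052143338 is 833341250881.
188052143338 + 833341250881 = 1021393394219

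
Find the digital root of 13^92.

7

The digital root of n equals n mod 9 (or 9 when 9 | n), so we need 13^92 mod 9.
13^92 ≡ 7 (mod 9), so the digital root is 7.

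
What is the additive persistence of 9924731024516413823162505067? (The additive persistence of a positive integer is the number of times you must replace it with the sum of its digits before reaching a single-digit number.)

2

9924731024516413823162505067 → 106 → 7 (2 steps)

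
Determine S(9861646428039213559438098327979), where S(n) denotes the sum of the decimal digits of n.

160

9+8+6+1+6+4+6+4+2+8+0+3+9+2+1+3+5+5+9+4+3+8+0+9+8+3+2+7+9+7+9 = 160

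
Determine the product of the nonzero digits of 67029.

6×7×2×9 = 756

756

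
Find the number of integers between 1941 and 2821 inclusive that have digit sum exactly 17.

64

The integers in [1941, 2821] that have digit sum exactly 17: 1943, 1952, 1961, 1970, 2069, 2078, …, 2807, 2816.
64 qualify.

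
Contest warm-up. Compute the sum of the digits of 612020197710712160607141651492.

6+1+2+0+2+0+1+9+7+7+1+0+7+1+2+1+6+0+6+0+7+1+4+1+6+5+1+4+9+2 = 99

99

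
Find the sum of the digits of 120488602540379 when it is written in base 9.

67

120488602540379 in base 9 is 523547125583755.
Digit sum: 5+2+3+5+4+7+1+2+5+5+8+3+7+5+5 = 67.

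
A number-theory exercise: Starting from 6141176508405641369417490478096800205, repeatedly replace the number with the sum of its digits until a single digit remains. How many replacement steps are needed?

2

6141176508405641369417490478096800205 → 151 → 7 (2 steps)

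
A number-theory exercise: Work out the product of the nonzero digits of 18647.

1344

1×8×6×4×7 = 1344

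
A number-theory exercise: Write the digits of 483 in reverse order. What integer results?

Reversing 483 gives 384.

384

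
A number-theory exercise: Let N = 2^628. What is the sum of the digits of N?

781

2^628 = 1113877103911668754551067286547922686741510866027480451801560673315252726369306002564920119950530126899082595110740822097336109551117050292542153642510306198303709637294986560078826707091456
Sum of its 190 digits: 781.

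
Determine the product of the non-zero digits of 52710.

5×2×7×1 = 70

70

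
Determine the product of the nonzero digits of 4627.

4×6×2×7 = 336

336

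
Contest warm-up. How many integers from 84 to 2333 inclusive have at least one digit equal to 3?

615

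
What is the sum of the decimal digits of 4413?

12

4+4+1+3 = 12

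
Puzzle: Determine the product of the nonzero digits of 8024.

64

8×2×4 = 64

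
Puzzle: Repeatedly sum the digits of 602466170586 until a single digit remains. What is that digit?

6+0+2+4+6+6+1+7+0+5+8+6 = 51
5+1 = 6

6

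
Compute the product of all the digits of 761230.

7×6×1×2×3×0 = 0

0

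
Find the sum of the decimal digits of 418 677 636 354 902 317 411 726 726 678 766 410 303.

169

4+1+8+6+7+7+6+3+6+3+5+4+9+0+2+3+1+7+4+1+1+7+2+6+7+2+6+6+7+8+7+6+6+4+1+0+3+0+3 = 169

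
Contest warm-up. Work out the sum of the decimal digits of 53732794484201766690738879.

135

5+3+7+3+2+7+9+4+4+8+4+2+0+1+7+6+6+6+9+0+7+3+8+8+7+9 = 135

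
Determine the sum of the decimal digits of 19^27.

19^27 = 33600614943460448322716069311260139
Sum of its 35 digits: 127.

127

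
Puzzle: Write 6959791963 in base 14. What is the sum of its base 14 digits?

46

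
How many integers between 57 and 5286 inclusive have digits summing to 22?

192

The integers in [57, 5286] that have digits summing to 22: 499, 589, 598, 679, 688, 697, …, 5269, 5278.
192 qualify.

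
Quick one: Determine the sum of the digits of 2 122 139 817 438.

51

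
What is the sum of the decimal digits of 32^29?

173

32^29 = 44601490397061246283071436545296723011960832
Sum of its 44 digits: 173.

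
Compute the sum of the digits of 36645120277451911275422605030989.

126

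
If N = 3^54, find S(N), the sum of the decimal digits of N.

3^54 = 58149737003040059690390169
Sum of its 26 digits: 108.

108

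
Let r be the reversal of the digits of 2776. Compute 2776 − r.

Reverse of 2776 is 6772.
2776 − 6772 = -3996

-3996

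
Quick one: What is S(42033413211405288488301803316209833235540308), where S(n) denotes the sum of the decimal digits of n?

151

4+2+0+3+3+4+1+3+2+1+1+4+0+5+2+8+8+4+8+8+3+0+1+8+0+3+3+1+6+2+0+9+8+3+3+2+3+5+5+4+0+3+0+8 = 151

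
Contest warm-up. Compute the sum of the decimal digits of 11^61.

299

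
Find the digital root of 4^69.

1

The digital root of n equals n mod 9 (or 9 when 9 | n), so we need 4^69 mod 9.
4^69 ≡ 1 (mod 9), so the digital root is 1.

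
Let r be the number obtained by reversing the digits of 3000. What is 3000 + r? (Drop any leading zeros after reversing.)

Reverse of 3000 is 3.
3000 + 3 = 3003

3003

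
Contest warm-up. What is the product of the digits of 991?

81

9×9×1 = 81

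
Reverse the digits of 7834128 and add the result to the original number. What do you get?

16048515

Reverse of 7834128 is 8214387.
7834128 + 8214387 = 16048515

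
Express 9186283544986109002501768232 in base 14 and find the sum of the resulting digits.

122

9186283544986109002501768232 in base 14 is 2C0261C04815D10C5C150B360.
Digit sum: 2+12+0+2+6+1+12+0+4+8+1+5+13+1+0+12+5+12+1+5+0+11+3+6+0 = 122.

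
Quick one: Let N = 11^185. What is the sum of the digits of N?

11^185 = 4546181331788754829059541304472527258916852725874695267335449419996951963427561999598303275535710744926102593355190618055605767573555747753393746554992911707443737755948940316441073912206223851
Sum of its 193 digits: 914.

914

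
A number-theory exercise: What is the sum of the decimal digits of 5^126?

415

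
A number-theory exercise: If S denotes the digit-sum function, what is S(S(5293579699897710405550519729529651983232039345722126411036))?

10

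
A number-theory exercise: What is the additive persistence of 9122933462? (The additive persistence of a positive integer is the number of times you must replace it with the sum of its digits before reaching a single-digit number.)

2

9122933462 → 41 → 5 (2 steps)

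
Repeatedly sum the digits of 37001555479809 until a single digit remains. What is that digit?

3+7+0+0+1+5+5+5+4+7+9+8+0+9 = 63
6+3 = 9

9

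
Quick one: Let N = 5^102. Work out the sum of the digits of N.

298

5^102 = 197215226305252951352932141320696557418301608777255751192569732666015625
Sum of its 72 digits: 298.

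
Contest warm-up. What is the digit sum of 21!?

63

21! = 51090942171709440000
Sum of its 20 digits: 63.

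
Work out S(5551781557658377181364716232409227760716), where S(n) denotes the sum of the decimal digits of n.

5+5+5+1+7+8+1+5+5+7+6+5+8+3+7+7+1+8+1+3+6+4+7+1+6+2+3+2+4+0+9+2+2+7+7+6+0+7+1+6 = 180

180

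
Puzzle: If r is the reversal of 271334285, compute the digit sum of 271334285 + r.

52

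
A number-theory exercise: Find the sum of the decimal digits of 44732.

20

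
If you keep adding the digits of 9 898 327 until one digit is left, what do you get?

1

9+8+9+8+3+2+7 = 46
4+6 = 10
1+0 = 1
(Equivalently, 9 898 327 mod 9 = 1.)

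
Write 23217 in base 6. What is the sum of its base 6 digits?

22

23217 in base 6 is 255253.
Digit sum: 2+5+5+2+5+3 = 22.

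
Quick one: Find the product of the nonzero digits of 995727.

39690

9×9×5×7×2×7 = 39690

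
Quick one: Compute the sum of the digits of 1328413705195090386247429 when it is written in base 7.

85

1328413705195090386247429 in base 7 is 26133642051224003612666100355.
Digit sum: 2+6+1+3+3+6+4+2+0+5+1+2+2+4+0+0+3+6+1+2+6+6+6+1+0+0+3+5+5 = 85.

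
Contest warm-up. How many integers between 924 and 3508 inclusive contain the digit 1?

1455

The integers in [924, 3508] that contain the digit 1: 931, 941, 951, 961, 971, 981, …, 3491, 3501.
1455 qualify.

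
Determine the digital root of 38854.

3+8+8+5+4 = 28
2+8 = 10
1+0 = 1
(Equivalently, 38854 mod 9 = 1.)

1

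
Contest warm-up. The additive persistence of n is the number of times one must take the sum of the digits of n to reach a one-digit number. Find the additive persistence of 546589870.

2

546589870 → 52 → 7 (2 steps)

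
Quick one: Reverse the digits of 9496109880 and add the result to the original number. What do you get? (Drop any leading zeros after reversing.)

10385126829

Reverse of 9496109880 is 889016949.
9496109880 + 889016949 = 10385126829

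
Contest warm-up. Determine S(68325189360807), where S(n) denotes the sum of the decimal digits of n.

66

6+8+3+2+5+1+8+9+3+6+0+8+0+7 = 66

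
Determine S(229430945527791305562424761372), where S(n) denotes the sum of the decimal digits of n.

2+2+9+4+3+0+9+4+5+5+2+7+7+9+1+3+0+5+5+6+2+4+2+4+7+6+1+3+7+2 = 126

126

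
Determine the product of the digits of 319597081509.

0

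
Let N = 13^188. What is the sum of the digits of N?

970

13^188 = 263845829395529731563711568466983984163071484652656805431828585133165367893758713979898330884722537232012572307561537949984412835337209730863923575405411445229840630003188157672430461975441789902521568538743921
Sum of its 210 digits: 970.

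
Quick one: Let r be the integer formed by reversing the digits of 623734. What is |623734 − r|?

Reverse of 623734 is 437326.
|623734 − 437326| = 186408

186408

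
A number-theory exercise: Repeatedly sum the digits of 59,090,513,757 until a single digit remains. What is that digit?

6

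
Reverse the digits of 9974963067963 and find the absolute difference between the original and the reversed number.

Reverse of 9974963067963 is 3697603694799.
|9974963067963 − 3697603694799| = 6277359373164

6277359373164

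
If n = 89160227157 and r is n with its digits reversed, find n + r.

Reverse of 89160227157 is 75172206198.
89160227157 + 75172206198 = 164332433355

164332433355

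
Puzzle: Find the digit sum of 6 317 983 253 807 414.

6+3+1+7+9+8+3+2+5+3+8+0+7+4+1+4 = 71

71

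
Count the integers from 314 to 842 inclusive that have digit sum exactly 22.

The integers in [314, 842] that have digit sum exactly 22: 499, 589, 598, 679, 688, 697, 769, 778, 787, 796.
10 qualify.

10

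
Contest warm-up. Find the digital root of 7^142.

The digital root of n equals n mod 9 (or 9 when 9 | n), so we need 7^142 mod 9.
7^142 ≡ 7 (mod 9), so the digital root is 7.

7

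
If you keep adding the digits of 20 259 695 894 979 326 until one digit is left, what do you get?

2+0+2+5+9+6+9+5+8+9+4+9+7+9+3+2+6 = 95
9+5 = 14
1+4 = 5
(Equivalently, 20 259 695 894 979 326 mod 9 = 5.)

5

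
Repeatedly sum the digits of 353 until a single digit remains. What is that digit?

2

3+5+3 = 11
1+1 = 2
(Equivalently, 353 mod 9 = 2.)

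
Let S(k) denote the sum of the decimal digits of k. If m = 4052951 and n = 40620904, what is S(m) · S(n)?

650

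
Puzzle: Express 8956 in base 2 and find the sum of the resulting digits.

8956 in base 2 is 10001011111100.
Digit sum: 1+0+0+0+1+0+1+1+1+1+1+1+0+0 = 8.

8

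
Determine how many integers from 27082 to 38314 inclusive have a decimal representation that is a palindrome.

112

The integers in [27082, 38314] that have a decimal representation that is a palindrome: 27172, 27272, 27372, 27472, 27572, 27672, …, 38183, 38283.
112 qualify.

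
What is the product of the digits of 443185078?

0

4×4×3×1×8×5×0×7×8 = 0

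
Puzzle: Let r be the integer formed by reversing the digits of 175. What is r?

571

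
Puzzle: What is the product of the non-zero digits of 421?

8

4×2×1 = 8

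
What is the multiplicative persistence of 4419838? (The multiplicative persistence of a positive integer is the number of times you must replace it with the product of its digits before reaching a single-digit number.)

4419838 → 27648 → 2688 → 768 → 336 → 54 → 20 → 0 (7 steps)

7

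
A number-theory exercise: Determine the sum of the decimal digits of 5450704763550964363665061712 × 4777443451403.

172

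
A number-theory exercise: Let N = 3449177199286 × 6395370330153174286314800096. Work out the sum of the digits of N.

164

3449177199286 × 6395370330153174286314800096 = 22058765523754506840253914073252243931456
Sum of its 41 digits: 164.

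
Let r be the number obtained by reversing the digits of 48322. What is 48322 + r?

70706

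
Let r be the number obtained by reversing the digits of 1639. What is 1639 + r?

11000

Reverse of 1639 is 9361.
1639 + 9361 = 11000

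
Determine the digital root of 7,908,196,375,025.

7+9+0+8+1+9+6+3+7+5+0+2+5 = 62
6+2 = 8
(Equivalently, 7,908,196,375,025 mod 9 = 8.)

8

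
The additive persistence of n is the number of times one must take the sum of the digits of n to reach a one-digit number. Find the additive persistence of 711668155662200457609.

3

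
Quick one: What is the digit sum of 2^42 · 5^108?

2^42 · 5^108 = 13552527156068805425093160010874271392822265625000000000000000000000000000000000000000000
Sum of its 89 digits: 181.

181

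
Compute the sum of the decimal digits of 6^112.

333

6^112 = 1422132439414788843138790081612781183811912460851026370100108119569907426770445020430336
Sum of its 88 digits: 333.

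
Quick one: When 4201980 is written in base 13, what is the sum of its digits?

36

4201980 in base 13 is B417A3.
Digit sum: 11+4+1+7+10+3 = 36.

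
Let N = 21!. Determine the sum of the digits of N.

21! = 51090942171709440000
Sum of its 20 digits: 63.

63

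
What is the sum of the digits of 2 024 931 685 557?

57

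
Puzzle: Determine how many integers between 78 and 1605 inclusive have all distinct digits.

952

The integers in [78, 1605] that have all distinct digits: 78, 79, 80, 81, 82, 83, …, 1604, 1605.
952 qualify.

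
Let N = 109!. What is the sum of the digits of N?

109! = 144385958320249358220488210246279753379312820313396029159834075622223337844983482099636001195615259277084033387619818092804737714758384244334160217374720000000000000000000000000
Sum of its 177 digits: 657.

657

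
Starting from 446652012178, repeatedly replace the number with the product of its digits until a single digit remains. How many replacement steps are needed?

1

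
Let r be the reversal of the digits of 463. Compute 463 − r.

Reverse of 463 is 364.
463 − 364 = 99

99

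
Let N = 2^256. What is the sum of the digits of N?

2^256 = 115792089237316195423570985008687907853269984665640564039457584007913129639936
Sum of its 78 digits: 376.

376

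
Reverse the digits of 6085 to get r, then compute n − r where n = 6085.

279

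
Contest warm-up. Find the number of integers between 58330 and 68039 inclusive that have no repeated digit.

2898

The integers in [58330, 68039] that have no repeated digit: 58340, 58341, 58342, 58346, 58347, 58349, …, 68037, 68039.
2898 qualify.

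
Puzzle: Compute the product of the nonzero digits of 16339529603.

787320

1×6×3×3×9×5×2×9×6×3 = 787320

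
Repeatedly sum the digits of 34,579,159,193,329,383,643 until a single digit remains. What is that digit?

3+4+5+7+9+1+5+9+1+9+3+3+2+9+3+8+3+6+4+3 = 97
9+7 = 16
1+6 = 7
(Equivalently, 34,579,159,193,329,383,643 mod 9 = 7.)

7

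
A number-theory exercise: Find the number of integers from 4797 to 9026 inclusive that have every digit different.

2141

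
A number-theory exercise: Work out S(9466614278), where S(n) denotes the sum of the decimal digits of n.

53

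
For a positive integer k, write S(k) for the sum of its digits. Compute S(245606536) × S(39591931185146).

2405

S(245606536) = 2+4+5+6+0+6+5+3+6 = 37.
S(39591931185146) = 3+9+5+9+1+9+3+1+1+8+5+1+4+6 = 65.
37 · 65 = 2405.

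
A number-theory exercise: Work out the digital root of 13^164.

7

The digital root of n equals n mod 9 (or 9 when 9 | n), so we need 13^164 mod 9.
13^164 ≡ 7 (mod 9), so the digital root is 7.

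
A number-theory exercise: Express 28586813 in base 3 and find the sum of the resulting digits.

28586813 in base 3 is 1222210100201212.
Digit sum: 1+2+2+2+2+1+0+1+0+0+2+0+1+2+1+2 = 19.

19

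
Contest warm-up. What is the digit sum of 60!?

288

60! = 8320987112741390144276341183223364380754172606361245952449277696409600000000000000
Sum of its 82 digits: 288.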